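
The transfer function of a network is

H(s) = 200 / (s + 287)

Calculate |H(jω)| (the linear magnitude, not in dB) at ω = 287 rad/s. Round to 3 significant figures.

Substitute s = j287:
Numerator: 200 = 200 + j0
Denominator: (j287) + 287 = 287 + j287
|N| = √(200² + 0²) ≈ 200, ∠N ≈ 0.00°
|D| = √(287² + 287²) ≈ 405.88, ∠D ≈ 45.00°
|H| = 200 / 405.88 ≈ 0.49276

0.493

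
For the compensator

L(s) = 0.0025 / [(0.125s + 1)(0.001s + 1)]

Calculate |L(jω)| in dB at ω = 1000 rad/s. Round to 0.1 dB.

-97.0 dB

At ω = 1000 rad/s:
pole (1 + j1000·0.125) = 1 + j125 → |·| ≈ 125, ∠ ≈ 89.54°
pole (1 + j1000·0.001) = 1 + j1 → |·| ≈ 1.4142, ∠ ≈ 45.00°
|L| = 0.0025 · 1 / (125 · 1.4142) ≈ 1.4142e-05
Gain = 20 log₁₀(1.4142e-05) ≈ -96.99 dB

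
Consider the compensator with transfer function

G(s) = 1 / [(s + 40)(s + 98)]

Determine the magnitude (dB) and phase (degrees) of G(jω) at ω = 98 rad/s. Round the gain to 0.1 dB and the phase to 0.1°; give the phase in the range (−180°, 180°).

-83.3 dB, -112.8°

At s = jω = j98:
pole (s+40): 40 + j98 → |·| = √(40²+98²) = √11204 ≈ 105.85, ∠ = arctan(98/40) ≈ 67.80°
pole (s+98): 98 + j98 → |·| = √(98²+98²) = √19208 ≈ 138.59, ∠ = arctan(98/98) ≈ 45.00°
|G| = 1 / 14670 ≈ 6.8166e-05
Gain = 20 log₁₀(6.8166e-05) ≈ -83.33 dB
∠G = 0.00° − 112.80° = -112.80°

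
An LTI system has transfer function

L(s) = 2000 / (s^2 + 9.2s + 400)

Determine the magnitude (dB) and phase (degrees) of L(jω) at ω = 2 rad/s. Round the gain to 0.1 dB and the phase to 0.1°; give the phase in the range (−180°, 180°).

At s = jω = j2:
quadratic: (j2)² + 9.2·j2 + 400 = 396 + j18.4 → |·| ≈ 396.43, ∠ ≈ 2.66°
|L| = 2000 / 396.43 ≈ 5.045
Gain = 20 log₁₀(5.045) ≈ 14.06 dB
∠L = 0.00° − 2.66° = -2.66°

14.1 dB, -2.7°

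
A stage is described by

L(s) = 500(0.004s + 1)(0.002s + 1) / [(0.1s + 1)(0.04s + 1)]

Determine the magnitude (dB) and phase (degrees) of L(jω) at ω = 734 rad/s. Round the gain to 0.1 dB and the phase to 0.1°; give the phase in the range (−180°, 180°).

At ω = 734 rad/s:
zero (1 + j734·0.004) = 1 + j2.936 → |·| ≈ 3.1016, ∠ ≈ 71.19°
zero (1 + j734·0.002) = 1 + j1.468 → |·| ≈ 1.7762, ∠ ≈ 55.74°
pole (1 + j734·0.1) = 1 + j73.4 → |·| ≈ 73.407, ∠ ≈ 89.22°
pole (1 + j734·0.04) = 1 + j29.36 → |·| ≈ 29.377, ∠ ≈ 88.05°
|L| = 500 · 3.1016 · 1.7762 / (73.407 · 29.377) ≈ 1.2773
Gain = 20 log₁₀(1.2773) ≈ 2.13 dB
∠L = (71.19° + 55.74°) − (89.22° + 88.05°) = -50.34°

2.1 dB, -50.3°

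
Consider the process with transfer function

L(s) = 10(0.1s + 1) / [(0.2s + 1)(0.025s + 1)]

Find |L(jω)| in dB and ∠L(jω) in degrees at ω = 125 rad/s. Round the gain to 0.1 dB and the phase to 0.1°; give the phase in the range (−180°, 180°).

At ω = 125 rad/s:
zero (1 + j125·0.1) = 1 + j12.5 → |·| ≈ 12.54, ∠ ≈ 85.43°
pole (1 + j125·0.2) = 1 + j25 → |·| ≈ 25.02, ∠ ≈ 87.71°
pole (1 + j125·0.025) = 1 + j3.125 → |·| ≈ 3.2811, ∠ ≈ 72.26°
|L| = 10 · 12.54 / (25.02 · 3.2811) ≈ 1.5275
Gain = 20 log₁₀(1.5275) ≈ 3.68 dB
∠L = (85.43°) − (87.71° + 72.26°) = -74.54°

3.7 dB, -74.5°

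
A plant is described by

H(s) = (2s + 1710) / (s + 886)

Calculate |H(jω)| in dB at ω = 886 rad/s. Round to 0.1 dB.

5.9 dB

Substitute s = j886:
Numerator: 2(j886) + 1710 = 1710 + j1772
Denominator: (j886) + 886 = 886 + j886
|N| = √(1710² + 1772²) ≈ 2462.5, ∠N ≈ 46.02°
|D| = √(886² + 886²) ≈ 1253, ∠D ≈ 45.00°
|H| = 2462.5 / 1253 ≈ 1.9653
Gain = 20 log₁₀(1.9653) ≈ 5.87 dB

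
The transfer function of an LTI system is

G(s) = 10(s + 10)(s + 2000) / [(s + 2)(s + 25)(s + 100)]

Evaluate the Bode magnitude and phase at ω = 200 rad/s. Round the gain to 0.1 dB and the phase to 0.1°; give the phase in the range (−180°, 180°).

At s = jω = j200:
zero (s+10): 10 + j200 → |·| = √(10²+200²) = √40100 ≈ 200.25, ∠ = arctan(200/10) ≈ 87.14°
zero (s+2000): 2000 + j200 → |·| = √(2000²+200²) = √4040000 ≈ 2010, ∠ = arctan(200/2000) ≈ 5.71°
pole (s+2): 2 + j200 → |·| = √(2²+200²) = √40004 ≈ 200.01, ∠ = arctan(200/2) ≈ 89.43°
pole (s+25): 25 + j200 → |·| = √(25²+200²) = √40625 ≈ 201.56, ∠ = arctan(200/25) ≈ 82.87°
pole (s+100): 100 + j200 → |·| = √(100²+200²) = √50000 ≈ 223.61, ∠ = arctan(200/100) ≈ 63.43°
|G| = 10 · 4.025e+05 / 9.0146e+06 ≈ 0.4465
Gain = 20 log₁₀(0.4465) ≈ -7.00 dB
∠G = 92.85° − 235.73° = -142.88°

-7.0 dB, -142.9°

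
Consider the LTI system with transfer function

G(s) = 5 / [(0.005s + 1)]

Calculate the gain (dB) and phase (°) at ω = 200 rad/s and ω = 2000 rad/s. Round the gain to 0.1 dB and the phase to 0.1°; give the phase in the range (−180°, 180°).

At ω = 200 rad/s:
pole (1 + j200·0.005) = 1 + j1 → |·| ≈ 1.4142, ∠ ≈ 45.00°
|G| = 5 · 1 / (1.4142) ≈ 3.5356
Gain = 20 log₁₀(3.5356) ≈ 10.97 dB
∠G = (0°) − (45.00°) = -45.00°

At ω = 2000 rad/s:
pole (1 + j2000·0.005) = 1 + j10 → |·| ≈ 10.05, ∠ ≈ 84.29°
|G| = 5 · 1 / (10.05) ≈ 0.49751
Gain = 20 log₁₀(0.49751) ≈ -6.06 dB
∠G = (0°) − (84.29°) = -84.29°

ω = 200: 11.0 dB, -45.0°; ω = 2000: -6.1 dB, -84.3°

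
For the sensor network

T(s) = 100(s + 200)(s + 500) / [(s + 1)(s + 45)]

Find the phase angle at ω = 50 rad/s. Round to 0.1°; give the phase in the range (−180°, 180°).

-117.1°

At s = jω = j50:
zero (s+200): 200 + j50 → |·| = √(200²+50²) = √42500 ≈ 206.16, ∠ = arctan(50/200) ≈ 14.04°
zero (s+500): 500 + j50 → |·| = √(500²+50²) = √252500 ≈ 502.49, ∠ = arctan(50/500) ≈ 5.71°
pole (s+1): 1 + j50 → |·| = √(1²+50²) = √2501 ≈ 50.01, ∠ = arctan(50/1) ≈ 88.85°
pole (s+45): 45 + j50 → |·| = √(45²+50²) = √4525 ≈ 67.268, ∠ = arctan(50/45) ≈ 48.01°
∠T = 19.75° − 136.86° = -117.11°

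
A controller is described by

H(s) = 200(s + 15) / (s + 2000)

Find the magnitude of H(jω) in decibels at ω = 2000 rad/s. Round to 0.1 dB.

43.0 dB

At s = jω = j2000:
zero (s+15): 15 + j2000 → |·| = √(15²+2000²) = √4000225 ≈ 2000.1, ∠ = arctan(2000/15) ≈ 89.57°
pole (s+2000): 2000 + j2000 → |·| = √(2000²+2000²) = √8000000 ≈ 2828.4, ∠ = arctan(2000/2000) ≈ 45.00°
|H| = 200 · 2000.1 / 2828.4 ≈ 141.43
Gain = 20 log₁₀(141.43) ≈ 43.01 dB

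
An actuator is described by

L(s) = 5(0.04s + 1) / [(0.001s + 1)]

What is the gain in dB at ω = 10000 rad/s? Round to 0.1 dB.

46.0 dB

At ω = 10000 rad/s:
zero (1 + j10000·0.04) = 1 + j400 → |·| ≈ 400, ∠ ≈ 89.86°
pole (1 + j10000·0.001) = 1 + j10 → |·| ≈ 10.05, ∠ ≈ 84.29°
|L| = 5 · 400 / (10.05) ≈ 199
Gain = 20 log₁₀(199) ≈ 45.98 dB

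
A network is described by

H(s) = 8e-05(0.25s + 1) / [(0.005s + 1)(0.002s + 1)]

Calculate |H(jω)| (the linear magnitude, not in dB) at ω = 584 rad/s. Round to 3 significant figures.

At ω = 584 rad/s:
zero (1 + j584·0.25) = 1 + j146 → |·| ≈ 146, ∠ ≈ 89.61°
pole (1 + j584·0.005) = 1 + j2.92 → |·| ≈ 3.0865, ∠ ≈ 71.10°
pole (1 + j584·0.002) = 1 + j1.168 → |·| ≈ 1.5376, ∠ ≈ 49.43°
|H| = 8e-05 · 146 / (3.0865 · 1.5376) ≈ 0.0024611

0.00246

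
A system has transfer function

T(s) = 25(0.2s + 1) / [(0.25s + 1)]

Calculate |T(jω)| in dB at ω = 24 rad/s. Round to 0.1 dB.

At ω = 24 rad/s:
zero (1 + j24·0.2) = 1 + j4.8 → |·| ≈ 4.9031, ∠ ≈ 78.23°
pole (1 + j24·0.25) = 1 + j6 → |·| ≈ 6.0828, ∠ ≈ 80.54°
|T| = 25 · 4.9031 / (6.0828) ≈ 20.151
Gain = 20 log₁₀(20.151) ≈ 26.09 dB

26.1 dB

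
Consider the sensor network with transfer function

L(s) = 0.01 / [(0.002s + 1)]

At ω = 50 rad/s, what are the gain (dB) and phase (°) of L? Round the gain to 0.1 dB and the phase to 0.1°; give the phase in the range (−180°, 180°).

-40.0 dB, -5.7°

At ω = 50 rad/s:
pole (1 + j50·0.002) = 1 + j0.1 → |·| ≈ 1.005, ∠ ≈ 5.71°
|L| = 0.01 · 1 / (1.005) ≈ 0.0099502
Gain = 20 log₁₀(0.0099502) ≈ -40.04 dB
∠L = (0°) − (5.71°) = -5.71°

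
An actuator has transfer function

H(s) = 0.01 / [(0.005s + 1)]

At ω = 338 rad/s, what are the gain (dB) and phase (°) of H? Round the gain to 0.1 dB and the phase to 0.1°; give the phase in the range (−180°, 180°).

At ω = 338 rad/s:
pole (1 + j338·0.005) = 1 + j1.69 → |·| ≈ 1.9637, ∠ ≈ 59.39°
|H| = 0.01 · 1 / (1.9637) ≈ 0.0050924
Gain = 20 log₁₀(0.0050924) ≈ -45.86 dB
∠H = (0°) − (59.39°) = -59.39°

-45.9 dB, -59.4°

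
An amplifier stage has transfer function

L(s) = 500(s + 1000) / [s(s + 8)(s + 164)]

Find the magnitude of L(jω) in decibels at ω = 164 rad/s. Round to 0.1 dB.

-21.8 dB

At s = jω = j164:
zero (s+1000): 1000 + j164 → |·| = √(1000²+164²) = √1026896 ≈ 1013.4, ∠ = arctan(164/1000) ≈ 9.31°
pole (s+8): 8 + j164 → |·| = √(8²+164²) = √26960 ≈ 164.2, ∠ = arctan(164/8) ≈ 87.21°
pole (s+164): 164 + j164 → |·| = √(164²+164²) = √53792 ≈ 231.93, ∠ = arctan(164/164) ≈ 45.00°
pole at origin: |s| = 164, ∠ = 90.00° (in denominator)
|L| = 500 · 1013.4 / 6.2456e+06 ≈ 0.081129
Gain = 20 log₁₀(0.081129) ≈ -21.82 dB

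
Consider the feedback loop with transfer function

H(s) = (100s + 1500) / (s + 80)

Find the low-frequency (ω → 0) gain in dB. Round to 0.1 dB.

25.5 dB

H(0) = 1500 / 80 = 18.75
20 log₁₀(18.75) ≈ 25.46 dB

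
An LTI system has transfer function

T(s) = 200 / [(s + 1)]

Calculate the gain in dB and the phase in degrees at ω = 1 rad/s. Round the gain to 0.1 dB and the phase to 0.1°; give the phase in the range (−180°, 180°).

43.0 dB, -45.0°

At ω = 1 rad/s:
pole (1 + j1·1) = 1 + j1 → |·| ≈ 1.4142, ∠ ≈ 45.00°
|T| = 200 · 1 / (1.4142) ≈ 141.42
Gain = 20 log₁₀(141.42) ≈ 43.01 dB
∠T = (0°) − (45.00°) = -45.00°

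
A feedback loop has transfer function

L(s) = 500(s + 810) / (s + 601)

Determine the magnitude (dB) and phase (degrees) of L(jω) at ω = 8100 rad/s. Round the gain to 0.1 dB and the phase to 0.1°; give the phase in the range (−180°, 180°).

54.0 dB, -1.5°

At s = jω = j8100:
zero (s+810): 810 + j8100 → |·| = √(810²+8100²) = √66266100 ≈ 8140.4, ∠ = arctan(8100/810) ≈ 84.29°
pole (s+601): 601 + j8100 → |·| = √(601²+8100²) = √65971201 ≈ 8122.3, ∠ = arctan(8100/601) ≈ 85.76°
|L| = 500 · 8140.4 / 8122.3 ≈ 501.11
Gain = 20 log₁₀(501.11) ≈ 54.00 dB
∠L = 84.29° − 85.76° = -1.47°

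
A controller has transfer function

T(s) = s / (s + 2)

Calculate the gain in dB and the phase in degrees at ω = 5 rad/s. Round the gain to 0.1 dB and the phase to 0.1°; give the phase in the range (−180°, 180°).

-0.6 dB, 21.8°

At s = jω = j5:
zero at origin: s = j5 → |·| = 5, ∠ = 90.00°
pole (s+2): 2 + j5 → |·| = √(2²+5²) = √29 ≈ 5.3852, ∠ = arctan(5/2) ≈ 68.20°
|T| = 1 · 5 / 5.3852 ≈ 0.92847
Gain = 20 log₁₀(0.92847) ≈ -0.64 dB
∠T = 90.00° − 68.20° = 21.80°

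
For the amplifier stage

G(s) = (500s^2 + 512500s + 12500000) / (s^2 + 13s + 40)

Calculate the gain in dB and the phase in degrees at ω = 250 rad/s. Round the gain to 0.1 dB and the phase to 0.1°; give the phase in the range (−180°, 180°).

66.3 dB, -78.7°

Substitute s = j250:
Numerator: 500(j250)^2 + 512500(j250) + 12500000 = -18750000 + j128125000
Denominator: (j250)^2 + 13(j250) + 40 = -62460 + j3250
|N| = √(18750000² + 128125000²) ≈ 1.2949e+08, ∠N ≈ 98.33°
|D| = √(62460² + 3250²) ≈ 62544, ∠D ≈ 177.02°
|G| = 1.2949e+08 / 62544 ≈ 2070.4
Gain = 20 log₁₀(2070.4) ≈ 66.32 dB
∠G = 98.33° − 177.02° = -78.69°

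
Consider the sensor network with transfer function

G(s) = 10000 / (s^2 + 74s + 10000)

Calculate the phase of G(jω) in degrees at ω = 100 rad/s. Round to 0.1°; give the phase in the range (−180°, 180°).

-90.0°

At s = jω = j100:
quadratic: (j100)² + 74·j100 + 10000 = 0 + j7400 → |·| ≈ 7400, ∠ ≈ 90.00°
∠G = 0.00° − 90.00° = -90.00°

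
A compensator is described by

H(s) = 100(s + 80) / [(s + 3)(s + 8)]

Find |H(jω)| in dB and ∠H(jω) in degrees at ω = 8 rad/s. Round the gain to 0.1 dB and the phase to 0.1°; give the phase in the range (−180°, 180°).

At s = jω = j8:
zero (s+80): 80 + j8 → |·| = √(80²+8²) = √6464 ≈ 80.399, ∠ = arctan(8/80) ≈ 5.71°
pole (s+3): 3 + j8 → |·| = √(3²+8²) = √73 ≈ 8.544, ∠ = arctan(8/3) ≈ 69.44°
pole (s+8): 8 + j8 → |·| = √(8²+8²) = √128 ≈ 11.314, ∠ = arctan(8/8) ≈ 45.00°
|H| = 100 · 80.399 / 96.667 ≈ 83.171
Gain = 20 log₁₀(83.171) ≈ 38.40 dB
∠H = 5.71° − 114.44° = -108.73°

38.4 dB, -108.7°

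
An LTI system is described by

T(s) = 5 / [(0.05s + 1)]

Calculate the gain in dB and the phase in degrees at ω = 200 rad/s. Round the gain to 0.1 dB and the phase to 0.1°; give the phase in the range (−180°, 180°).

At ω = 200 rad/s:
pole (1 + j200·0.05) = 1 + j10 → |·| ≈ 10.05, ∠ ≈ 84.29°
|T| = 5 · 1 / (10.05) ≈ 0.49751
Gain = 20 log₁₀(0.49751) ≈ -6.06 dB
∠T = (0°) − (84.29°) = -84.29°

-6.1 dB, -84.3°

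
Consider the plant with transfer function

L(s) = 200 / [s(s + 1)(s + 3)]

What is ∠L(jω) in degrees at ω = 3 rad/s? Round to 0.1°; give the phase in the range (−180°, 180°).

At s = jω = j3:
pole (s+1): 1 + j3 → |·| = √(1²+3²) = √10 ≈ 3.1623, ∠ = arctan(3/1) ≈ 71.57°
pole (s+3): 3 + j3 → |·| = √(3²+3²) = √18 ≈ 4.2426, ∠ = arctan(3/3) ≈ 45.00°
pole at origin: |s| = 3, ∠ = 90.00° (in denominator)
∠L = 0.00° − 206.57° = -206.57° ≡ 153.43° (principal value)

153.4°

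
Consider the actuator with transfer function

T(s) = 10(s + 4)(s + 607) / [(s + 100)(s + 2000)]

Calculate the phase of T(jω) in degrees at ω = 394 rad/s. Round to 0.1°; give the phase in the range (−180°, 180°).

35.5°

At s = jω = j394:
zero (s+4): 4 + j394 → |·| = √(4²+394²) = √155252 ≈ 394.02, ∠ = arctan(394/4) ≈ 89.42°
zero (s+607): 607 + j394 → |·| = √(607²+394²) = √523685 ≈ 723.66, ∠ = arctan(394/607) ≈ 32.99°
pole (s+100): 100 + j394 → |·| = √(100²+394²) = √165236 ≈ 406.49, ∠ = arctan(394/100) ≈ 75.76°
pole (s+2000): 2000 + j394 → |·| = √(2000²+394²) = √4155236 ≈ 2038.4, ∠ = arctan(394/2000) ≈ 11.14°
∠T = 122.41° − 86.90° = 35.51°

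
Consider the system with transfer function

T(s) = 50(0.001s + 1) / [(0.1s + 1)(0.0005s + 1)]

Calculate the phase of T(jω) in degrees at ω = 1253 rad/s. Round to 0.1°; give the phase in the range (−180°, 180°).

-70.2°

At ω = 1253 rad/s:
zero (1 + j1253·0.001) = 1 + j1.253 → |·| ≈ 1.6031, ∠ ≈ 51.41°
pole (1 + j1253·0.1) = 1 + j125.3 → |·| ≈ 125.3, ∠ ≈ 89.54°
pole (1 + j1253·0.0005) = 1 + j0.6265 → |·| ≈ 1.18, ∠ ≈ 32.07°
∠T = (51.41°) − (89.54° + 32.07°) = -70.20°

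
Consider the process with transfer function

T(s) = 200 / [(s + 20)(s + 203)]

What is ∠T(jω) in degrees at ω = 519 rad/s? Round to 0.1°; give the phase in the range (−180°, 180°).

At s = jω = j519:
pole (s+20): 20 + j519 → |·| = √(20²+519²) = √269761 ≈ 519.39, ∠ = arctan(519/20) ≈ 87.79°
pole (s+203): 203 + j519 → |·| = √(203²+519²) = √310570 ≈ 557.29, ∠ = arctan(519/203) ≈ 68.64°
∠T = 0.00° − 156.43° = -156.43°

-156.4°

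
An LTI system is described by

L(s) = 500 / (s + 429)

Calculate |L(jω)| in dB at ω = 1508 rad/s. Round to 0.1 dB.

At s = jω = j1508:
pole (s+429): 429 + j1508 → |·| = √(429²+1508²) = √2458105 ≈ 1567.8, ∠ = arctan(1508/429) ≈ 74.12°
|L| = 500 / 1567.8 ≈ 0.31892
Gain = 20 log₁₀(0.31892) ≈ -9.93 dB

-9.9 dB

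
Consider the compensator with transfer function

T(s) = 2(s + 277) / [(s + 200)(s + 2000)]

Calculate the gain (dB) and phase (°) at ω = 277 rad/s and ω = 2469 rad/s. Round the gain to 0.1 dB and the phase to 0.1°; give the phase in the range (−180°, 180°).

ω = 277: -58.9 dB, -17.1°; ω = 2469: -64.0 dB, -52.8°

At s = jω = j277:
zero (s+277): 277 + j277 → |·| = √(277²+277²) = √153458 ≈ 391.74, ∠ = arctan(277/277) ≈ 45.00°
pole (s+200): 200 + j277 → |·| = √(200²+277²) = √116729 ≈ 341.66, ∠ = arctan(277/200) ≈ 54.17°
pole (s+2000): 2000 + j277 → |·| = √(2000²+277²) = √4076729 ≈ 2019.1, ∠ = arctan(277/2000) ≈ 7.89°
|T| = 2 · 391.74 / 6.8985e+05 ≈ 0.0011357
Gain = 20 log₁₀(0.0011357) ≈ -58.89 dB
∠T = 45.00° − 62.06° = -17.06°

At s = jω = j2469:
zero (s+277): 277 + j2469 → |·| = √(277²+2469²) = √6172690 ≈ 2484.5, ∠ = arctan(2469/277) ≈ 83.60°
pole (s+200): 200 + j2469 → |·| = √(200²+2469²) = √6135961 ≈ 2477.1, ∠ = arctan(2469/200) ≈ 85.37°
pole (s+2000): 2000 + j2469 → |·| = √(2000²+2469²) = √10095961 ≈ 3177.4, ∠ = arctan(2469/2000) ≈ 50.99°
|T| = 2 · 2484.5 / 7.8707e+06 ≈ 0.00063133
Gain = 20 log₁₀(0.00063133) ≈ -63.99 dB
∠T = 83.60° − 136.36° = -52.76°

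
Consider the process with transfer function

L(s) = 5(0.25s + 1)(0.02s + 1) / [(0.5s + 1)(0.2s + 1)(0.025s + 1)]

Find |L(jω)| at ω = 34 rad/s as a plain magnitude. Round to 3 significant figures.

At ω = 34 rad/s:
zero (1 + j34·0.25) = 1 + j8.5 → |·| ≈ 8.5586, ∠ ≈ 83.29°
zero (1 + j34·0.02) = 1 + j0.68 → |·| ≈ 1.2093, ∠ ≈ 34.22°
pole (1 + j34·0.5) = 1 + j17 → |·| ≈ 17.029, ∠ ≈ 86.63°
pole (1 + j34·0.2) = 1 + j6.8 → |·| ≈ 6.8731, ∠ ≈ 81.63°
pole (1 + j34·0.025) = 1 + j0.85 → |·| ≈ 1.3124, ∠ ≈ 40.36°
|L| = 5 · 8.5586 · 1.2093 / (17.029 · 6.8731 · 1.3124) ≈ 0.3369

0.337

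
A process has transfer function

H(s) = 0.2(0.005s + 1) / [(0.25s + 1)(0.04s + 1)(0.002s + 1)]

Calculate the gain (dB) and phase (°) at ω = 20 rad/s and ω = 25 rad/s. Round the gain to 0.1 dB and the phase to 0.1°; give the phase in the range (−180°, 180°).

At ω = 20 rad/s:
zero (1 + j20·0.005) = 1 + j0.1 → |·| ≈ 1.005, ∠ ≈ 5.71°
pole (1 + j20·0.25) = 1 + j5 → |·| ≈ 5.099, ∠ ≈ 78.69°
pole (1 + j20·0.04) = 1 + j0.8 → |·| ≈ 1.2806, ∠ ≈ 38.66°
pole (1 + j20·0.002) = 1 + j0.04 → |·| ≈ 1.0008, ∠ ≈ 2.29°
|H| = 0.2 · 1.005 / (5.099 · 1.2806 · 1.0008) ≈ 0.030757
Gain = 20 log₁₀(0.030757) ≈ -30.24 dB
∠H = (5.71°) − (78.69° + 38.66° + 2.29°) = -113.93°

At ω = 25 rad/s:
zero (1 + j25·0.005) = 1 + j0.125 → |·| ≈ 1.0078, ∠ ≈ 7.13°
pole (1 + j25·0.25) = 1 + j6.25 → |·| ≈ 6.3295, ∠ ≈ 80.91°
pole (1 + j25·0.04) = 1 + j1 → |·| ≈ 1.4142, ∠ ≈ 45.00°
pole (1 + j25·0.002) = 1 + j0.05 → |·| ≈ 1.0012, ∠ ≈ 2.86°
|H| = 0.2 · 1.0078 / (6.3295 · 1.4142 · 1.0012) ≈ 0.022491
Gain = 20 log₁₀(0.022491) ≈ -32.96 dB
∠H = (7.13°) − (80.91° + 45.00° + 2.86°) = -121.64°

ω = 20: -30.2 dB, -113.9°; ω = 25: -33.0 dB, -121.6°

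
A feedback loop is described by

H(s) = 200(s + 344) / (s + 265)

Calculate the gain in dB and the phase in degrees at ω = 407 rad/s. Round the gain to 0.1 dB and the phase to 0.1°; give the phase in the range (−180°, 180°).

At s = jω = j407:
zero (s+344): 344 + j407 → |·| = √(344²+407²) = √283985 ≈ 532.9, ∠ = arctan(407/344) ≈ 49.80°
pole (s+265): 265 + j407 → |·| = √(265²+407²) = √235874 ≈ 485.67, ∠ = arctan(407/265) ≈ 56.93°
|H| = 200 · 532.9 / 485.67 ≈ 219.45
Gain = 20 log₁₀(219.45) ≈ 46.83 dB
∠H = 49.80° − 56.93° = -7.13°

46.8 dB, -7.1°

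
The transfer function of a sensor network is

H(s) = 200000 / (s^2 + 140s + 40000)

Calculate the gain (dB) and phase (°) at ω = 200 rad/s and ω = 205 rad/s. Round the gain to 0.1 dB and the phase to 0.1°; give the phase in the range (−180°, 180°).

At s = jω = j200:
quadratic: (j200)² + 140·j200 + 40000 = 0 + j28000 → |·| ≈ 28000, ∠ ≈ 90.00°
|H| = 200000 / 28000 ≈ 7.1429
Gain = 20 log₁₀(7.1429) ≈ 17.08 dB
∠H = 0.00° − 90.00° = -90.00°

At s = jω = j205:
quadratic: (j205)² + 140·j205 + 40000 = -2025 + j28700 → |·| ≈ 28771, ∠ ≈ 94.04°
|H| = 200000 / 28771 ≈ 6.9514
Gain = 20 log₁₀(6.9514) ≈ 16.84 dB
∠H = 0.00° − 94.04° = -94.04°

ω = 200: 17.1 dB, -90.0°; ω = 205: 16.8 dB, -94.0°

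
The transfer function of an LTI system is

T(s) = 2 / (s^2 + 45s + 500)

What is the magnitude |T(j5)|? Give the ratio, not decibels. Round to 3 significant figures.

Substitute s = j5:
Numerator: 2 = 2 + j0
Denominator: (j5)^2 + 45(j5) + 500 = 475 + j225
|N| = √(2² + 0²) ≈ 2, ∠N ≈ 0.00°
|D| = √(475² + 225²) ≈ 525.59, ∠D ≈ 25.35°
|T| = 2 / 525.59 ≈ 0.0038052

0.00381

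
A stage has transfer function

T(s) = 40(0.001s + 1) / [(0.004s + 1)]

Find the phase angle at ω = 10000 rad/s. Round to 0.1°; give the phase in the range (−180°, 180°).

-4.3°

At ω = 10000 rad/s:
zero (1 + j10000·0.001) = 1 + j10 → |·| ≈ 10.05, ∠ ≈ 84.29°
pole (1 + j10000·0.004) = 1 + j40 → |·| ≈ 40.012, ∠ ≈ 88.57°
∠T = (84.29°) − (88.57°) = -4.28°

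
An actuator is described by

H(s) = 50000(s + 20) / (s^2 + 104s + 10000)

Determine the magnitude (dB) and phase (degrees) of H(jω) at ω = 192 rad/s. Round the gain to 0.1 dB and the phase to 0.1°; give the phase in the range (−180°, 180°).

At s = jω = j192:
zero (s+20): 20 + j192 → |·| = √(20²+192²) = √37264 ≈ 193.04, ∠ = arctan(192/20) ≈ 84.05°
quadratic: (j192)² + 104·j192 + 10000 = -26864 + j19968 → |·| ≈ 33472, ∠ ≈ 143.38°
|H| = 50000 · 193.04 / 33472 ≈ 288.36
Gain = 20 log₁₀(288.36) ≈ 49.20 dB
∠H = 84.05° − 143.38° = -59.33°

49.2 dB, -59.3°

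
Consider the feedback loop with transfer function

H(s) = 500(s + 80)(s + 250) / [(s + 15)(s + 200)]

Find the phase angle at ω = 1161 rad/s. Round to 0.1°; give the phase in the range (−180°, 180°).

At s = jω = j1161:
zero (s+80): 80 + j1161 → |·| = √(80²+1161²) = √1354321 ≈ 1163.8, ∠ = arctan(1161/80) ≈ 86.06°
zero (s+250): 250 + j1161 → |·| = √(250²+1161²) = √1410421 ≈ 1187.6, ∠ = arctan(1161/250) ≈ 77.85°
pole (s+15): 15 + j1161 → |·| = √(15²+1161²) = √1348146 ≈ 1161.1, ∠ = arctan(1161/15) ≈ 89.26°
pole (s+200): 200 + j1161 → |·| = √(200²+1161²) = √1387921 ≈ 1178.1, ∠ = arctan(1161/200) ≈ 80.23°
∠H = 163.91° − 169.49° = -5.58°

-5.6°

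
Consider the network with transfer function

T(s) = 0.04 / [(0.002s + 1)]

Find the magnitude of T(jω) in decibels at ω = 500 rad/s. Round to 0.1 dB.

-31.0 dB

At ω = 500 rad/s:
pole (1 + j500·0.002) = 1 + j1 → |·| ≈ 1.4142, ∠ ≈ 45.00°
|T| = 0.04 · 1 / (1.4142) ≈ 0.028285
Gain = 20 log₁₀(0.028285) ≈ -30.97 dB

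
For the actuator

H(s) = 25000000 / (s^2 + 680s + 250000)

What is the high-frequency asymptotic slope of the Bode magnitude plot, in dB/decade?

-40 dB/decade

Each pole contributes −20 dB/decade at high frequency; each zero contributes +20 dB/decade.
Net: 0 zero(s) − 2 pole(s) → -40 dB/decade.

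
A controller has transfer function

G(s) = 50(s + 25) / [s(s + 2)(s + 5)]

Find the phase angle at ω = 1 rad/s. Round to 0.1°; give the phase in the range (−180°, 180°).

At s = jω = j1:
zero (s+25): 25 + j1 → |·| = √(25²+1²) = √626 ≈ 25.02, ∠ = arctan(1/25) ≈ 2.29°
pole (s+2): 2 + j1 → |·| = √(2²+1²) = √5 ≈ 2.2361, ∠ = arctan(1/2) ≈ 26.57°
pole (s+5): 5 + j1 → |·| = √(5²+1²) = √26 ≈ 5.099, ∠ = arctan(1/5) ≈ 11.31°
pole at origin: |s| = 1, ∠ = 90.00° (in denominator)
∠G = 2.29° − 127.88° = -125.59°

-125.6°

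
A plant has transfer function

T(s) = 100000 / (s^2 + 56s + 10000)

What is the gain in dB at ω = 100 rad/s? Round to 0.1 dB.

25.0 dB

At s = jω = j100:
quadratic: (j100)² + 56·j100 + 10000 = 0 + j5600 → |·| ≈ 5600, ∠ ≈ 90.00°
|T| = 100000 / 5600 ≈ 17.857
Gain = 20 log₁₀(17.857) ≈ 25.04 dB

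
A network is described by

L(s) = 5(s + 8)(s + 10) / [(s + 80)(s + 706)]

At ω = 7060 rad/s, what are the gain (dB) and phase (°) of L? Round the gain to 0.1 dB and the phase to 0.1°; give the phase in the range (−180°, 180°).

13.9 dB, 6.2°

At s = jω = j7060:
zero (s+8): 8 + j7060 → |·| = √(8²+7060²) = √49843664 ≈ 7060, ∠ = arctan(7060/8) ≈ 89.94°
zero (s+10): 10 + j7060 → |·| = √(10²+7060²) = √49843700 ≈ 7060, ∠ = arctan(7060/10) ≈ 89.92°
pole (s+80): 80 + j7060 → |·| = √(80²+7060²) = √49850000 ≈ 7060.5, ∠ = arctan(7060/80) ≈ 89.35°
pole (s+706): 706 + j7060 → |·| = √(706²+7060²) = √50342036 ≈ 7095.2, ∠ = arctan(7060/706) ≈ 84.29°
|L| = 5 · 4.9844e+07 / 5.0096e+07 ≈ 4.9748
Gain = 20 log₁₀(4.9748) ≈ 13.94 dB
∠L = 179.86° − 173.64° = 6.22°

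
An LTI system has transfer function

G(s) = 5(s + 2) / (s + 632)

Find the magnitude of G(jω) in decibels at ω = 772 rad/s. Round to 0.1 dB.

At s = jω = j772:
zero (s+2): 2 + j772 → |·| = √(2²+772²) = √595988 ≈ 772, ∠ = arctan(772/2) ≈ 89.85°
pole (s+632): 632 + j772 → |·| = √(632²+772²) = √995408 ≈ 997.7, ∠ = arctan(772/632) ≈ 50.69°
|G| = 5 · 772 / 997.7 ≈ 3.8689
Gain = 20 log₁₀(3.8689) ≈ 11.75 dB

11.8 dB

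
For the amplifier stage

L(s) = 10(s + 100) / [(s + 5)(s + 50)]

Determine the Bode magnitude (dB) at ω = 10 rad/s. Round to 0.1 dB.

4.9 dB

At s = jω = j10:
zero (s+100): 100 + j10 → |·| = √(100²+10²) = √10100 ≈ 100.5, ∠ = arctan(10/100) ≈ 5.71°
pole (s+5): 5 + j10 → |·| = √(5²+10²) = √125 ≈ 11.18, ∠ = arctan(10/5) ≈ 63.43°
pole (s+50): 50 + j10 → |·| = √(50²+10²) = √2600 ≈ 50.99, ∠ = arctan(10/50) ≈ 11.31°
|L| = 10 · 100.5 / 570.07 ≈ 1.7629
Gain = 20 log₁₀(1.7629) ≈ 4.92 dB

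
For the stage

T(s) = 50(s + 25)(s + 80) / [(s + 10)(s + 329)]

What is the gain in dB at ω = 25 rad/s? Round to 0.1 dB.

24.4 dB

At s = jω = j25:
zero (s+25): 25 + j25 → |·| = √(25²+25²) = √1250 ≈ 35.355, ∠ = arctan(25/25) ≈ 45.00°
zero (s+80): 80 + j25 → |·| = √(80²+25²) = √7025 ≈ 83.815, ∠ = arctan(25/80) ≈ 17.35°
pole (s+10): 10 + j25 → |·| = √(10²+25²) = √725 ≈ 26.926, ∠ = arctan(25/10) ≈ 68.20°
pole (s+329): 329 + j25 → |·| = √(329²+25²) = √108866 ≈ 329.95, ∠ = arctan(25/329) ≈ 4.35°
|T| = 50 · 2963.3 / 8884.2 ≈ 16.677
Gain = 20 log₁₀(16.677) ≈ 24.44 dB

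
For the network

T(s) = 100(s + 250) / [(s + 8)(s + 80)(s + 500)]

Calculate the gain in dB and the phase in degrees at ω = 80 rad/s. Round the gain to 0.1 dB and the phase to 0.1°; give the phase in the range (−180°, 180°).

At s = jω = j80:
zero (s+250): 250 + j80 → |·| = √(250²+80²) = √68900 ≈ 262.49, ∠ = arctan(80/250) ≈ 17.74°
pole (s+8): 8 + j80 → |·| = √(8²+80²) = √6464 ≈ 80.399, ∠ = arctan(80/8) ≈ 84.29°
pole (s+80): 80 + j80 → |·| = √(80²+80²) = √12800 ≈ 113.14, ∠ = arctan(80/80) ≈ 45.00°
pole (s+500): 500 + j80 → |·| = √(500²+80²) = √256400 ≈ 506.36, ∠ = arctan(80/500) ≈ 9.09°
|T| = 100 · 262.49 / 4.606e+06 ≈ 0.0056989
Gain = 20 log₁₀(0.0056989) ≈ -44.88 dB
∠T = 17.74° − 138.38° = -120.64°

-44.9 dB, -120.6°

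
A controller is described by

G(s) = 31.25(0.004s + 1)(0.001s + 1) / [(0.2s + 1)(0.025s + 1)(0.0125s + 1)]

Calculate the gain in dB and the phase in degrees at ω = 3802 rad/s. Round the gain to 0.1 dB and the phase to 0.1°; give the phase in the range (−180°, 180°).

-65.3 dB, -106.6°

At ω = 3802 rad/s:
zero (1 + j3802·0.004) = 1 + j15.208 → |·| ≈ 15.241, ∠ ≈ 86.24°
zero (1 + j3802·0.001) = 1 + j3.802 → |·| ≈ 3.9313, ∠ ≈ 75.26°
pole (1 + j3802·0.2) = 1 + j760.4 → |·| ≈ 760.4, ∠ ≈ 89.92°
pole (1 + j3802·0.025) = 1 + j95.05 → |·| ≈ 95.055, ∠ ≈ 89.40°
pole (1 + j3802·0.0125) = 1 + j47.525 → |·| ≈ 47.536, ∠ ≈ 88.79°
|G| = 31.25 · 15.241 · 3.9313 / (760.4 · 95.055 · 47.536) ≈ 0.00054495
Gain = 20 log₁₀(0.00054495) ≈ -65.27 dB
∠G = (86.24° + 75.26°) − (89.92° + 89.40° + 88.79°) = -106.61°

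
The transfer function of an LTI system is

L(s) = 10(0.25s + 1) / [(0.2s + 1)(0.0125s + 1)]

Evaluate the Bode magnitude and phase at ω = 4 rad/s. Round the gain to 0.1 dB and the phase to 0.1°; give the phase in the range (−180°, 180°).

20.9 dB, 3.5°

At ω = 4 rad/s:
zero (1 + j4·0.25) = 1 + j1 → |·| ≈ 1.4142, ∠ ≈ 45.00°
pole (1 + j4·0.2) = 1 + j0.8 → |·| ≈ 1.2806, ∠ ≈ 38.66°
pole (1 + j4·0.0125) = 1 + j0.05 → |·| ≈ 1.0012, ∠ ≈ 2.86°
|L| = 10 · 1.4142 / (1.2806 · 1.0012) ≈ 11.03
Gain = 20 log₁₀(11.03) ≈ 20.85 dB
∠L = (45.00°) − (38.66° + 2.86°) = 3.48°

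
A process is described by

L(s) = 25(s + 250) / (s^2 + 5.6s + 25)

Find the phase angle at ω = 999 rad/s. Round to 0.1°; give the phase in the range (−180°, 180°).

-103.7°

At s = jω = j999:
zero (s+250): 250 + j999 → |·| = √(250²+999²) = √1060501 ≈ 1029.8, ∠ = arctan(999/250) ≈ 75.95°
quadratic: (j999)² + 5.6·j999 + 25 = -997976 + j5594.4 → |·| ≈ 9.9799e+05, ∠ ≈ 179.68°
∠L = 75.95° − 179.68° = -103.73°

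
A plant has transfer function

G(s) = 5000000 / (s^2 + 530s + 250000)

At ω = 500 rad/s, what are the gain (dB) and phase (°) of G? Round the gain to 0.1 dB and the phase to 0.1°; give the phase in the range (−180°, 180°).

At s = jω = j500:
quadratic: (j500)² + 530·j500 + 250000 = 0 + j265000 → |·| ≈ 2.65e+05, ∠ ≈ 90.00°
|G| = 5000000 / 2.65e+05 ≈ 18.868
Gain = 20 log₁₀(18.868) ≈ 25.51 dB
∠G = 0.00° − 90.00° = -90.00°

25.5 dB, -90.0°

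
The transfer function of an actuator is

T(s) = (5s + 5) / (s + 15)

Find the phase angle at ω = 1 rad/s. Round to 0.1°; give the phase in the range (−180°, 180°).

41.2°

Substitute s = j1:
Numerator: 5(j1) + 5 = 5 + j5
Denominator: (j1) + 15 = 15 + j1
|N| = √(5² + 5²) ≈ 7.0711, ∠N ≈ 45.00°
|D| = √(15² + 1²) ≈ 15.033, ∠D ≈ 3.81°
∠T = 45.00° − 3.81° = 41.19°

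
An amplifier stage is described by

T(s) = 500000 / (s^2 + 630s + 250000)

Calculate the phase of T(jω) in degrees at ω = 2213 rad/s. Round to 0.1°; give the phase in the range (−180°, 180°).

At s = jω = j2213:
quadratic: (j2213)² + 630·j2213 + 250000 = -4647369 + j1394190 → |·| ≈ 4.852e+06, ∠ ≈ 163.30°
∠T = 0.00° − 163.30° = -163.30°

-163.3°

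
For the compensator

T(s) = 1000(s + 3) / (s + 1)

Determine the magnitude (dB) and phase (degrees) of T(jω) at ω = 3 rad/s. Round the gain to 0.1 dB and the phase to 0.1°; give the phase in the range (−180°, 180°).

At s = jω = j3:
zero (s+3): 3 + j3 → |·| = √(3²+3²) = √18 ≈ 4.2426, ∠ = arctan(3/3) ≈ 45.00°
pole (s+1): 1 + j3 → |·| = √(1²+3²) = √10 ≈ 3.1623, ∠ = arctan(3/1) ≈ 71.57°
|T| = 1000 · 4.2426 / 3.1623 ≈ 1341.6
Gain = 20 log₁₀(1341.6) ≈ 62.55 dB
∠T = 45.00° − 71.57° = -26.57°

62.6 dB, -26.6°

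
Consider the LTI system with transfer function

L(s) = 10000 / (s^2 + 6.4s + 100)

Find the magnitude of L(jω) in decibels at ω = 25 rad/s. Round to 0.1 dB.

25.2 dB

At s = jω = j25:
quadratic: (j25)² + 6.4·j25 + 100 = -525 + j160 → |·| ≈ 548.84, ∠ ≈ 163.05°
|L| = 10000 / 548.84 ≈ 18.22
Gain = 20 log₁₀(18.22) ≈ 25.21 dB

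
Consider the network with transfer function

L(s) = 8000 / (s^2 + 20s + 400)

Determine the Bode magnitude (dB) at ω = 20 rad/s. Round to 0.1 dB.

26.0 dB

At s = jω = j20:
quadratic: (j20)² + 20·j20 + 400 = 0 + j400 → |·| ≈ 400, ∠ ≈ 90.00°
|L| = 8000 / 400 ≈ 20
Gain = 20 log₁₀(20) ≈ 26.02 dB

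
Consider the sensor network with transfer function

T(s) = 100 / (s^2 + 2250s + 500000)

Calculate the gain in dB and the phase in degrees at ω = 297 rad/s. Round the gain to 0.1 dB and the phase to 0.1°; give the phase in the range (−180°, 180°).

-77.9 dB, -58.4°

Substitute s = j297:
Numerator: 100 = 100 + j0
Denominator: (j297)^2 + 2250(j297) + 500000 = 411791 + j668250
|N| = √(100² + 0²) ≈ 100, ∠N ≈ 0.00°
|D| = √(411791² + 668250²) ≈ 7.8494e+05, ∠D ≈ 58.36°
|T| = 100 / 7.8494e+05 ≈ 0.0001274
Gain = 20 log₁₀(0.0001274) ≈ -77.90 dB
∠T = 0.00° − 58.36° = -58.36°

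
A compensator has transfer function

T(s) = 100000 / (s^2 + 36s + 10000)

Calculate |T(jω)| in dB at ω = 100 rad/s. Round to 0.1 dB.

At s = jω = j100:
quadratic: (j100)² + 36·j100 + 10000 = 0 + j3600 → |·| ≈ 3600, ∠ ≈ 90.00°
|T| = 100000 / 3600 ≈ 27.778
Gain = 20 log₁₀(27.778) ≈ 28.87 dB

28.9 dB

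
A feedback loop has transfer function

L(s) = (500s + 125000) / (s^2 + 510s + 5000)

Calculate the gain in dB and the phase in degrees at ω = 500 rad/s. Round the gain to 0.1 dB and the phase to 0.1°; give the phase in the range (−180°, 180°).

-2.0 dB, -70.4°

Substitute s = j500:
Numerator: 500(j500) + 125000 = 125000 + j250000
Denominator: (j500)^2 + 510(j500) + 5000 = -245000 + j255000
|N| = √(125000² + 250000²) ≈ 2.7951e+05, ∠N ≈ 63.43°
|D| = √(245000² + 255000²) ≈ 3.5362e+05, ∠D ≈ 133.85°
|L| = 2.7951e+05 / 3.5362e+05 ≈ 0.79042
Gain = 20 log₁₀(0.79042) ≈ -2.04 dB
∠L = 63.43° − 133.85° = -70.42°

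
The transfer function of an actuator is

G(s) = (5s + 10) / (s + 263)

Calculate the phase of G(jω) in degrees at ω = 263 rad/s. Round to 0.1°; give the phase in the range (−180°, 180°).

Substitute s = j263:
Numerator: 5(j263) + 10 = 10 + j1315
Denominator: (j263) + 263 = 263 + j263
|N| = √(10² + 1315²) ≈ 1315, ∠N ≈ 89.56°
|D| = √(263² + 263²) ≈ 371.94, ∠D ≈ 45.00°
∠G = 89.56° − 45.00° = 44.56°

44.6°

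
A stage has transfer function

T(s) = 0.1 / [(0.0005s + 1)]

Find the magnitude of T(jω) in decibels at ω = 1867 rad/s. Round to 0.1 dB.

-22.7 dB

At ω = 1867 rad/s:
pole (1 + j1867·0.0005) = 1 + j0.9335 → |·| ≈ 1.368, ∠ ≈ 43.03°
|T| = 0.1 · 1 / (1.368) ≈ 0.073099
Gain = 20 log₁₀(0.073099) ≈ -22.72 dB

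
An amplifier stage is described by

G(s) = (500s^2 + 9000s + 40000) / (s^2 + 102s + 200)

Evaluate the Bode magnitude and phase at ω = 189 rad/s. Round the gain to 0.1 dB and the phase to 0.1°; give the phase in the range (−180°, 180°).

52.9 dB, 23.0°

Substitute s = j189:
Numerator: 500(j189)^2 + 9000(j189) + 40000 = -17820500 + j1701000
Denominator: (j189)^2 + 102(j189) + 200 = -35521 + j19278
|N| = √(17820500² + 1701000²) ≈ 1.7901e+07, ∠N ≈ 174.55°
|D| = √(35521² + 19278²) ≈ 40415, ∠D ≈ 151.51°
|G| = 1.7901e+07 / 40415 ≈ 442.93
Gain = 20 log₁₀(442.93) ≈ 52.93 dB
∠G = 174.55° − 151.51° = 23.04°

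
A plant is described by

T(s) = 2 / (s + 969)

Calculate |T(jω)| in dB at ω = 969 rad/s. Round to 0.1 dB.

Substitute s = j969:
Numerator: 2 = 2 + j0
Denominator: (j969) + 969 = 969 + j969
|N| = √(2² + 0²) ≈ 2, ∠N ≈ 0.00°
|D| = √(969² + 969²) ≈ 1370.4, ∠D ≈ 45.00°
|T| = 2 / 1370.4 ≈ 0.0014594
Gain = 20 log₁₀(0.0014594) ≈ -56.72 dB

-56.7 dB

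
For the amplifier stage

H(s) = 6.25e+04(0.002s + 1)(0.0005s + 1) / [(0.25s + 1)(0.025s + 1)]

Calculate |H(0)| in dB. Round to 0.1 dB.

H(0) = 6.25e+04 · 1 / 1 = 62500
20 log₁₀(62500) ≈ 95.92 dB

95.9 dB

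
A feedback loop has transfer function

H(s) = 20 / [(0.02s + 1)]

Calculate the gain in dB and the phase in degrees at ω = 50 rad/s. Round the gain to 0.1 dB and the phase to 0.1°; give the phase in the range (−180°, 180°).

23.0 dB, -45.0°

At ω = 50 rad/s:
pole (1 + j50·0.02) = 1 + j1 → |·| ≈ 1.4142, ∠ ≈ 45.00°
|H| = 20 · 1 / (1.4142) ≈ 14.142
Gain = 20 log₁₀(14.142) ≈ 23.01 dB
∠H = (0°) − (45.00°) = -45.00°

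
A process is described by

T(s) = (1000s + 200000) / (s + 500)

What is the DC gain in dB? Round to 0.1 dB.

52.0 dB

T(0) = 200000 / 500 = 400
20 log₁₀(400) ≈ 52.04 dB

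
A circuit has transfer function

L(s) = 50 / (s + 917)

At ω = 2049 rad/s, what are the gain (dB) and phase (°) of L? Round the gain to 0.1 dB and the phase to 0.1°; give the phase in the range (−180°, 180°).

At s = jω = j2049:
pole (s+917): 917 + j2049 → |·| = √(917²+2049²) = √5039290 ≈ 2244.8, ∠ = arctan(2049/917) ≈ 65.89°
|L| = 50 / 2244.8 ≈ 0.022274
Gain = 20 log₁₀(0.022274) ≈ -33.04 dB
∠L = 0.00° − 65.89° = -65.89°

-33.0 dB, -65.9°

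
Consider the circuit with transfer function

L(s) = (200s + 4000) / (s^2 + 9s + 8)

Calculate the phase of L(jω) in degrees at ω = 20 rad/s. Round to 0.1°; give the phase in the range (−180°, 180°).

-110.3°

Substitute s = j20:
Numerator: 200(j20) + 4000 = 4000 + j4000
Denominator: (j20)^2 + 9(j20) + 8 = -392 + j180
|N| = √(4000² + 4000²) ≈ 5656.9, ∠N ≈ 45.00°
|D| = √(392² + 180²) ≈ 431.35, ∠D ≈ 155.34°
∠L = 45.00° − 155.34° = -110.34°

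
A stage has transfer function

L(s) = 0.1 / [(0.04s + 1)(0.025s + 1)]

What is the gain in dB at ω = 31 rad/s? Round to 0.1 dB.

At ω = 31 rad/s:
pole (1 + j31·0.04) = 1 + j1.24 → |·| ≈ 1.593, ∠ ≈ 51.12°
pole (1 + j31·0.025) = 1 + j0.775 → |·| ≈ 1.2652, ∠ ≈ 37.78°
|L| = 0.1 · 1 / (1.593 · 1.2652) ≈ 0.049616
Gain = 20 log₁₀(0.049616) ≈ -26.09 dB

-26.1 dB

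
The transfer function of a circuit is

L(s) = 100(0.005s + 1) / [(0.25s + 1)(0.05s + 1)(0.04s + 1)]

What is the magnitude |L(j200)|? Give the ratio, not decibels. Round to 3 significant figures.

0.0349

At ω = 200 rad/s:
zero (1 + j200·0.005) = 1 + j1 → |·| ≈ 1.4142, ∠ ≈ 45.00°
pole (1 + j200·0.25) = 1 + j50 → |·| ≈ 50.01, ∠ ≈ 88.85°
pole (1 + j200·0.05) = 1 + j10 → |·| ≈ 10.05, ∠ ≈ 84.29°
pole (1 + j200·0.04) = 1 + j8 → |·| ≈ 8.0623, ∠ ≈ 82.87°
|L| = 100 · 1.4142 / (50.01 · 10.05 · 8.0623) ≈ 0.0349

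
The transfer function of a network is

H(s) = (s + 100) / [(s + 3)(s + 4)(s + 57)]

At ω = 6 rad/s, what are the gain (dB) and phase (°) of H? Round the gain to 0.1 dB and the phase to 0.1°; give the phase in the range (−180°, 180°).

At s = jω = j6:
zero (s+100): 100 + j6 → |·| = √(100²+6²) = √10036 ≈ 100.18, ∠ = arctan(6/100) ≈ 3.43°
pole (s+3): 3 + j6 → |·| = √(3²+6²) = √45 ≈ 6.7082, ∠ = arctan(6/3) ≈ 63.43°
pole (s+4): 4 + j6 → |·| = √(4²+6²) = √52 ≈ 7.2111, ∠ = arctan(6/4) ≈ 56.31°
pole (s+57): 57 + j6 → |·| = √(57²+6²) = √3285 ≈ 57.315, ∠ = arctan(6/57) ≈ 6.01°
|H| = 1 · 100.18 / 2772.5 ≈ 0.036133
Gain = 20 log₁₀(0.036133) ≈ -28.84 dB
∠H = 3.43° − 125.75° = -122.32°

-28.8 dB, -122.3°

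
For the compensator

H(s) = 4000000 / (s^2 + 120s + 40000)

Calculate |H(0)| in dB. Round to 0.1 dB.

40.0 dB

H(0) = 4000000 / 40000 = 100
20 log₁₀(100) ≈ 40.00 dB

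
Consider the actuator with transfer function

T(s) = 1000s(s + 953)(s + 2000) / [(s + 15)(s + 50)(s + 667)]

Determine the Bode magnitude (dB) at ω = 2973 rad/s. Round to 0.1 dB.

At s = jω = j2973:
zero (s+953): 953 + j2973 → |·| = √(953²+2973²) = √9746938 ≈ 3122, ∠ = arctan(2973/953) ≈ 72.23°
zero (s+2000): 2000 + j2973 → |·| = √(2000²+2973²) = √12838729 ≈ 3583.1, ∠ = arctan(2973/2000) ≈ 56.07°
zero at origin: s = j2973 → |·| = 2973, ∠ = 90.00°
pole (s+15): 15 + j2973 → |·| = √(15²+2973²) = √8838954 ≈ 2973, ∠ = arctan(2973/15) ≈ 89.71°
pole (s+50): 50 + j2973 → |·| = √(50²+2973²) = √8841229 ≈ 2973.4, ∠ = arctan(2973/50) ≈ 89.04°
pole (s+667): 667 + j2973 → |·| = √(667²+2973²) = √9283618 ≈ 3046.9, ∠ = arctan(2973/667) ≈ 77.35°
|T| = 1000 · 3.3257e+10 / 2.6934e+10 ≈ 1234.8
Gain = 20 log₁₀(1234.8) ≈ 61.83 dB

61.8 dB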